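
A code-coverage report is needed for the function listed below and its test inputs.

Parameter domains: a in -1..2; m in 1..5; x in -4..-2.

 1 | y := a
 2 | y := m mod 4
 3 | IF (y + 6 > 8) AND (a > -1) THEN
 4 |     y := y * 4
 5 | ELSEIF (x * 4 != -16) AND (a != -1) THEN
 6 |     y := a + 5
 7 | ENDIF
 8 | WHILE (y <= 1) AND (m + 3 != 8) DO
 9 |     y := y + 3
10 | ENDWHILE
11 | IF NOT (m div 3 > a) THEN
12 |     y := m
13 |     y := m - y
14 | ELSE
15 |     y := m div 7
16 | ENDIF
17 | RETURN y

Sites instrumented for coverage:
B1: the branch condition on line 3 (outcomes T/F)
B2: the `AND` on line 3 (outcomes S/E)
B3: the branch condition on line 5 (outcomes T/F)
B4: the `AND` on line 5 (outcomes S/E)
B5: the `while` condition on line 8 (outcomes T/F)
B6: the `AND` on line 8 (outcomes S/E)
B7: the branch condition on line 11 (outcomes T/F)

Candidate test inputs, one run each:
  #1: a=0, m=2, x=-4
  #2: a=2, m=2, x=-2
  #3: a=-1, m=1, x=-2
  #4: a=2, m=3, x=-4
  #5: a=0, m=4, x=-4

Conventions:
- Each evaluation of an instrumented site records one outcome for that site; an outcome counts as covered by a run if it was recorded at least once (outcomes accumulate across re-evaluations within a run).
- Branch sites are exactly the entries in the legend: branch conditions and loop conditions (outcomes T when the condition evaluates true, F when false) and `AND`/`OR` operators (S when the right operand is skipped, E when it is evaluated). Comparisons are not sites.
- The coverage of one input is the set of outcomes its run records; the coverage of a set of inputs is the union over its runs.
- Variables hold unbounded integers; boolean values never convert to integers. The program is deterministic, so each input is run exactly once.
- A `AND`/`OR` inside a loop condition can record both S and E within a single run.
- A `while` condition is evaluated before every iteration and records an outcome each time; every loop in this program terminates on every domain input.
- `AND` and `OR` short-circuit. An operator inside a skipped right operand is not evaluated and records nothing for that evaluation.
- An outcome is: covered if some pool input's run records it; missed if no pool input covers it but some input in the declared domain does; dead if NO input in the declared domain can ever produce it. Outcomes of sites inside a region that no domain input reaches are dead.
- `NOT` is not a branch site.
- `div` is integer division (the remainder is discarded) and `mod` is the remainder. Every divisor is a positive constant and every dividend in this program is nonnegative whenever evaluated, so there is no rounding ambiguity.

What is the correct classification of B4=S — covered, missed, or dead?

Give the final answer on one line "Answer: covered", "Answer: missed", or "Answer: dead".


B4=S is recorded by pool input(s) 1, 5 -> covered
Answer: covered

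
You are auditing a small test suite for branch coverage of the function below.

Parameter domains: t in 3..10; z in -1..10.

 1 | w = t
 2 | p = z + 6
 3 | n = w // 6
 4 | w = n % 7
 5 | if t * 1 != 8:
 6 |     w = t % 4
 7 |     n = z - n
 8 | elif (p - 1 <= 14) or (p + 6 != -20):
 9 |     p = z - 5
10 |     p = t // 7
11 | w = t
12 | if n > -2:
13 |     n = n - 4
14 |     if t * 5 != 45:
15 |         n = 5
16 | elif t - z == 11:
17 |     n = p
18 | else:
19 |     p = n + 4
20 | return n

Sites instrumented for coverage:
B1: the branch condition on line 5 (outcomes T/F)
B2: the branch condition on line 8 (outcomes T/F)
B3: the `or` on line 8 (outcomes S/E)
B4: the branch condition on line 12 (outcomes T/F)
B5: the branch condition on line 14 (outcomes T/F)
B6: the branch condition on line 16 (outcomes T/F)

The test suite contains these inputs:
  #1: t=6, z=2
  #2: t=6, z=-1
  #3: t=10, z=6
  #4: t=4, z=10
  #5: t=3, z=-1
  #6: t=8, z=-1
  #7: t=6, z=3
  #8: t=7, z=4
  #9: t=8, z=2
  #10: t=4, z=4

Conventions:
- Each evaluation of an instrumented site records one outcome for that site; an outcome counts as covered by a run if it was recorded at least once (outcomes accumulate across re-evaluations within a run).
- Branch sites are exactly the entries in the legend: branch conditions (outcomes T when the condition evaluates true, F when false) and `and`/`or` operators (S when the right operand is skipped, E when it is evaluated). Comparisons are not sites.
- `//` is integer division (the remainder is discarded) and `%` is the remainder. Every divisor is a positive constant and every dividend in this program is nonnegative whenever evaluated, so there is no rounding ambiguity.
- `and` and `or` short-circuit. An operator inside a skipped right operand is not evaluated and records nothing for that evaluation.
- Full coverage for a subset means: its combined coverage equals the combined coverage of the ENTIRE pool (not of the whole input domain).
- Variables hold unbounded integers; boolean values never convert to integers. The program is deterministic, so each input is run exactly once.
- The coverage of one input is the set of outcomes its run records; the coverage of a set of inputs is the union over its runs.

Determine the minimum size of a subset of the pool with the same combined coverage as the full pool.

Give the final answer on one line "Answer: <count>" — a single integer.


input #1, t=6, z=2: outcomes B1=T, B4=T, B5=T
input #2, t=6, z=-1: outcomes B1=T, B4=F, B6=F
input #3, t=10, z=6: outcomes B1=T, B4=T, B5=T
input #4, t=4, z=10: outcomes B1=T, B4=T, B5=T
input #5, t=3, z=-1: outcomes B1=T, B4=T, B5=T
input #6, t=8, z=-1: outcomes B1=F, B2=T, B3=S, B4=T, B5=T
input #7, t=6, z=3: outcomes B1=T, B4=T, B5=T
input #8, t=7, z=4: outcomes B1=T, B4=T, B5=T
input #9, t=8, z=2: outcomes B1=F, B2=T, B3=S, B4=T, B5=T
input #10, t=4, z=4: outcomes B1=T, B4=T, B5=T
the full pool covers 8 outcomes: B1=T, B1=F, B2=T, B3=S, B4=T, B4=F, B5=T, B6=F
checked all size-1 subsets: none covers 8 outcomes (max 5/8)
the canonical winner is {2, 6}: size 2, full 8-outcome coverage, earliest index list among size-2 covers
Answer: 2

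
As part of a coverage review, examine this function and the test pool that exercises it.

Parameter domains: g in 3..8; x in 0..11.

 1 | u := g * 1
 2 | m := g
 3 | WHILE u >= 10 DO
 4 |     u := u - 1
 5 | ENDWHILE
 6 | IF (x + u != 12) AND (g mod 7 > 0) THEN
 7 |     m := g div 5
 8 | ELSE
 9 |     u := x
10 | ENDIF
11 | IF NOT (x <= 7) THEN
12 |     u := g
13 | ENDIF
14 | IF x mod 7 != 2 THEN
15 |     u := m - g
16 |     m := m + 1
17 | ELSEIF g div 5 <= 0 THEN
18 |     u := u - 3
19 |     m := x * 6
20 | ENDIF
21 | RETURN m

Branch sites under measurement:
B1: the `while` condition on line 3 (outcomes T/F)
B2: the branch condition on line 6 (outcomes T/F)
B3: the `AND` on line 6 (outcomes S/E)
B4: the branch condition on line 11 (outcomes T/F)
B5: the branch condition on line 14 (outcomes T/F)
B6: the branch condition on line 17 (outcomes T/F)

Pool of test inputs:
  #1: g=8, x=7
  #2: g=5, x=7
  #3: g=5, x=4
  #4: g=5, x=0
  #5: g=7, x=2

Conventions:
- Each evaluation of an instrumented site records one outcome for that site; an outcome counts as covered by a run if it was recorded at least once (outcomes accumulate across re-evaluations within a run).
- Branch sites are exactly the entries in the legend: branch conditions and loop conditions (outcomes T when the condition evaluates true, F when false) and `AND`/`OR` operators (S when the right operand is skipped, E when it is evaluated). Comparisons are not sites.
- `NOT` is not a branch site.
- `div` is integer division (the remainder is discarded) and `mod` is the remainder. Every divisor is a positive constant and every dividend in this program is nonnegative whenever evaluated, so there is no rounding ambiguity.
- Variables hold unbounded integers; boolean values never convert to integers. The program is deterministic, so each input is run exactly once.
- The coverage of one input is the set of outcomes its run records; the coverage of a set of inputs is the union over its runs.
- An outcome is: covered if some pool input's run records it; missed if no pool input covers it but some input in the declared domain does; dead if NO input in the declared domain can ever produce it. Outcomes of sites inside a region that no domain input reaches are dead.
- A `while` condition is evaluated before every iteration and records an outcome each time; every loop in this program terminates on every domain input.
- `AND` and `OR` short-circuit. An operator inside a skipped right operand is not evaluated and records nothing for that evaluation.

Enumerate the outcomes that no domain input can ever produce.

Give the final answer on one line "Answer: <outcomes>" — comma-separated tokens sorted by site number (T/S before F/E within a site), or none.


running all 72 domain inputs and tallying outcomes:
  B1=T: never recorded by any domain input -> dead
  reachable outcomes have witnesses, e.g. B1=F (e.g. g=3, x=0), B2=T (e.g. g=3, x=0), B2=F (e.g. g=3, x=9), B3=S (e.g. g=3, x=9)
Answer: B1=T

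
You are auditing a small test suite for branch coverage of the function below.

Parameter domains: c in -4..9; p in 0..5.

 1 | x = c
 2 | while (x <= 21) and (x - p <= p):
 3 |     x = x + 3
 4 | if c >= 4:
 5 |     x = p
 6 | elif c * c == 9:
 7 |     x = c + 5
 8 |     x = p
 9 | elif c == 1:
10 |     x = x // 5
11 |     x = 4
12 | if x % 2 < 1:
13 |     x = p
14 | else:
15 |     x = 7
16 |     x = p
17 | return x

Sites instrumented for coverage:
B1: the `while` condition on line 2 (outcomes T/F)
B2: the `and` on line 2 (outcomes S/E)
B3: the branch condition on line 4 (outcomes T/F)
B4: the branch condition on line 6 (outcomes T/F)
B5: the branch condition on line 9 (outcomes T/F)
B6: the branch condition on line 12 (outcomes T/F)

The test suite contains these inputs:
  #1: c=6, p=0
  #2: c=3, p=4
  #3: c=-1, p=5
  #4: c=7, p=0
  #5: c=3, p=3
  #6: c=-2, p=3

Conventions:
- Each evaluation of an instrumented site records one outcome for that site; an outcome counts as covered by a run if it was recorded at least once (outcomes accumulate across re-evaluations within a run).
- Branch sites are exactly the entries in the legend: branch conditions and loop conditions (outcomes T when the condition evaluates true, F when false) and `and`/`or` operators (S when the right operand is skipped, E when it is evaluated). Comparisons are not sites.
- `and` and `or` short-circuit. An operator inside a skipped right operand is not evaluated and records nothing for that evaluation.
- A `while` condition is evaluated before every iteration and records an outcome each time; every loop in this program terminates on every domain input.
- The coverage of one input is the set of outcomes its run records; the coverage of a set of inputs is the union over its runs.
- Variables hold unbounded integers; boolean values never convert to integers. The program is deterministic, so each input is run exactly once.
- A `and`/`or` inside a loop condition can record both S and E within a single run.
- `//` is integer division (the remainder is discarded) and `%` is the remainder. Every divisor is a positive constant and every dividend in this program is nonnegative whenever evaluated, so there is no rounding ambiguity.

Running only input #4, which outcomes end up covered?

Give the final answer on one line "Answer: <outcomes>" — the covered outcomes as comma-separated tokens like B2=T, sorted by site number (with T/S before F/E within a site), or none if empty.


Event log for input #4 (c=7, p=0):
  B2->E, B1->F, B3->T, B6->T
distinct outcomes covered: B1=F, B2=E, B3=T, B6=T
Answer: B1=F, B2=E, B3=T, B6=T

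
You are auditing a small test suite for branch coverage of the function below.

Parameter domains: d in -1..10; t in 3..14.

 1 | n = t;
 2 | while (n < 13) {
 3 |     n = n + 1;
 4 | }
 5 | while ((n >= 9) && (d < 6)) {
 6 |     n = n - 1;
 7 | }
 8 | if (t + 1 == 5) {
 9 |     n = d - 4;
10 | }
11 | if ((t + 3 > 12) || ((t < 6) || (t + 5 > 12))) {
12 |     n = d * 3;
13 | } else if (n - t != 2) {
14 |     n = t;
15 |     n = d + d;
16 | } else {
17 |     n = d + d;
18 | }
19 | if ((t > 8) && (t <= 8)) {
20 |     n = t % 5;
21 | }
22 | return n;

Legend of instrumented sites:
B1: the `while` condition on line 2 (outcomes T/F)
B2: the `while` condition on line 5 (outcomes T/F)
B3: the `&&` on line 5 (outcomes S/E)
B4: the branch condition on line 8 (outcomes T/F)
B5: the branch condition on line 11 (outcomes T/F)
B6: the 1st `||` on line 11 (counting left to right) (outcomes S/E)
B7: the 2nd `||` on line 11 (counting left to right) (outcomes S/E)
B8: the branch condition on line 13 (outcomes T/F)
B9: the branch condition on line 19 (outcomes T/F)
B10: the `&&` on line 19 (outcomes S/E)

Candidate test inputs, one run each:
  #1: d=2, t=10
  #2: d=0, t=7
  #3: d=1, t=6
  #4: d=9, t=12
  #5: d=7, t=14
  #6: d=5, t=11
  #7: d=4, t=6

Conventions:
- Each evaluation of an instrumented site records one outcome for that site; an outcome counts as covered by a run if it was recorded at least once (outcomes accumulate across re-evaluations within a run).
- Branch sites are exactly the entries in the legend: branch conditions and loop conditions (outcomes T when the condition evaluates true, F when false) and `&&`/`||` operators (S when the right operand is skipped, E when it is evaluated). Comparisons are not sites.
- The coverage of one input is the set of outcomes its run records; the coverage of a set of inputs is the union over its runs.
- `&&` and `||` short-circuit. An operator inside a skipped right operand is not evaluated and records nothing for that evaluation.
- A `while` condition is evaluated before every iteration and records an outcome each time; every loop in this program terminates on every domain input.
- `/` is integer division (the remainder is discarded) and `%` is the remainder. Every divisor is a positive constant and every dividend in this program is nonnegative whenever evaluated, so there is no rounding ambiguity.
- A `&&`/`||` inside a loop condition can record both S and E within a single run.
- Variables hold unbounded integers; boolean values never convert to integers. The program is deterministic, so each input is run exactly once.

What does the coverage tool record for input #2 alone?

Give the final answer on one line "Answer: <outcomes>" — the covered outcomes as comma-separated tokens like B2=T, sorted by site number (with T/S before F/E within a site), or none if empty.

Simulating input #2 (d=0, t=7) step by step:
  B1->T, B1->T, B1->T, B1->T, B1->T, B1->T, B1->F, B3->E, B2->T, B3->E
  B2->T, B3->E, B2->T, B3->E, B2->T, B3->E, B2->T, B3->S, B2->F, B4->F
  B6->E, B7->E, B5->F, B8->T, B10->S, B9->F
distinct outcomes covered: B1=T, B1=F, B2=T, B2=F, B3=S, B3=E, B4=F, B5=F, B6=E, B7=E, B8=T, B9=F, B10=S

Answer: B1=T, B1=F, B2=T, B2=F, B3=S, B3=E, B4=F, B5=F, B6=E, B7=E, B8=T, B9=F, B10=S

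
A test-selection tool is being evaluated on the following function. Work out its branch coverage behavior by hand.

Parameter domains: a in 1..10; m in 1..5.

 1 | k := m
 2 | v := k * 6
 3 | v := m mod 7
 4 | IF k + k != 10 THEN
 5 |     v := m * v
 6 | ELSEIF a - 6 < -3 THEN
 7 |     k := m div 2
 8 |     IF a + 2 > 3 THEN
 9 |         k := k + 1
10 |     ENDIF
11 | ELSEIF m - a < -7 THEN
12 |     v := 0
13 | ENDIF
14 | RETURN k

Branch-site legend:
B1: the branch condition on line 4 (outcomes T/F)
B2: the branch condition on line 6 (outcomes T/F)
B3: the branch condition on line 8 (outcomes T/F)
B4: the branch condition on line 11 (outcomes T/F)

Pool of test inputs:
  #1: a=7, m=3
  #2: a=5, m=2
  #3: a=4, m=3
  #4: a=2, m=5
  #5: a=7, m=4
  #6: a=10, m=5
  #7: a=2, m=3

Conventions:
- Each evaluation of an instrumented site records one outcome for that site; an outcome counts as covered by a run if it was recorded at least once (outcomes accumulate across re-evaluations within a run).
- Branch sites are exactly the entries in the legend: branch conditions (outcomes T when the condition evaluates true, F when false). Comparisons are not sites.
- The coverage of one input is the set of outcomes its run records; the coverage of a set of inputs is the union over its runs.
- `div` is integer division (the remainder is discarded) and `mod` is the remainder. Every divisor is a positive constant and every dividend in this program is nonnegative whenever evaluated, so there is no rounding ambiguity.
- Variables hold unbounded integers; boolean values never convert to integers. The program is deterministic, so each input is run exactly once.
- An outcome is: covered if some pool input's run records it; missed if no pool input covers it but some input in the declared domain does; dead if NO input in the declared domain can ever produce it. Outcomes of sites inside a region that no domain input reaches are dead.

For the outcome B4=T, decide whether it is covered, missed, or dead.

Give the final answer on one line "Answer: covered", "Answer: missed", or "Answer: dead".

no pool input records B4=T
checking all 50 inputs in the declared domain: B4=T is never recorded -> dead

Answer: dead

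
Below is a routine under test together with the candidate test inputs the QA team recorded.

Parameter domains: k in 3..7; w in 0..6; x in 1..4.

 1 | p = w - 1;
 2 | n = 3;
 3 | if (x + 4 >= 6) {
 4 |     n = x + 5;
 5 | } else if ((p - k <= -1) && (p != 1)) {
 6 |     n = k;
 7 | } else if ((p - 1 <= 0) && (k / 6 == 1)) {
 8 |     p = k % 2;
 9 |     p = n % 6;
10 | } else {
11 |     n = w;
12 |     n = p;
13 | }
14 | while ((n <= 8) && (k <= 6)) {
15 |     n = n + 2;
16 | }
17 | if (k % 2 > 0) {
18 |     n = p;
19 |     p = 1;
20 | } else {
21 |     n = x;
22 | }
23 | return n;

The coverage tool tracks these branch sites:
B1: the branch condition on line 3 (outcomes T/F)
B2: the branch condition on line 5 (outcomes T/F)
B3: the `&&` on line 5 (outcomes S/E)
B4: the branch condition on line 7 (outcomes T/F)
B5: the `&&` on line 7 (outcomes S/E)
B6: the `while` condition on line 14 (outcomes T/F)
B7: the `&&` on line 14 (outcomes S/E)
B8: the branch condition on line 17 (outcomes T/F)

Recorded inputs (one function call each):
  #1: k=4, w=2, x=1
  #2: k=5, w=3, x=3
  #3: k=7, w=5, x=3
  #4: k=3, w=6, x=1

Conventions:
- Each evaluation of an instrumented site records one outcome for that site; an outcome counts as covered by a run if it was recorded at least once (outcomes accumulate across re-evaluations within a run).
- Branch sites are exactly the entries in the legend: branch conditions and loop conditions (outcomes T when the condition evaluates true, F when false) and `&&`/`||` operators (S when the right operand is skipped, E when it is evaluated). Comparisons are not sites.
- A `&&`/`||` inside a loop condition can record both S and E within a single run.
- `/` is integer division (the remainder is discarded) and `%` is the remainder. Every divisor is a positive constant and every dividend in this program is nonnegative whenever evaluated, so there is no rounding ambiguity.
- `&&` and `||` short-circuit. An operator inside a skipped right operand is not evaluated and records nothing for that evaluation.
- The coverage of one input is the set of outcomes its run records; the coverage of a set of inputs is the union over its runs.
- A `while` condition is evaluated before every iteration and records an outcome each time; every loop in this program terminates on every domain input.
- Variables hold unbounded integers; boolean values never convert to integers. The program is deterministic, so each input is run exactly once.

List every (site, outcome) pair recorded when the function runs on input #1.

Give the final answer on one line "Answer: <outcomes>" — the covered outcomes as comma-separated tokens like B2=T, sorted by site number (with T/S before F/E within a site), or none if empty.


Simulating input #1 (k=4, w=2, x=1) step by step:
  B1->F, B3->E, B2->F, B5->E, B4->F, B7->E, B6->T, B7->E, B6->T, B7->E
  B6->T, B7->E, B6->T, B7->S, B6->F, B8->F
as a set, this run covers: B1=F, B2=F, B3=E, B4=F, B5=E, B6=T, B6=F, B7=S, B7=E, B8=F
Answer: B1=F, B2=F, B3=E, B4=F, B5=E, B6=T, B6=F, B7=S, B7=E, B8=F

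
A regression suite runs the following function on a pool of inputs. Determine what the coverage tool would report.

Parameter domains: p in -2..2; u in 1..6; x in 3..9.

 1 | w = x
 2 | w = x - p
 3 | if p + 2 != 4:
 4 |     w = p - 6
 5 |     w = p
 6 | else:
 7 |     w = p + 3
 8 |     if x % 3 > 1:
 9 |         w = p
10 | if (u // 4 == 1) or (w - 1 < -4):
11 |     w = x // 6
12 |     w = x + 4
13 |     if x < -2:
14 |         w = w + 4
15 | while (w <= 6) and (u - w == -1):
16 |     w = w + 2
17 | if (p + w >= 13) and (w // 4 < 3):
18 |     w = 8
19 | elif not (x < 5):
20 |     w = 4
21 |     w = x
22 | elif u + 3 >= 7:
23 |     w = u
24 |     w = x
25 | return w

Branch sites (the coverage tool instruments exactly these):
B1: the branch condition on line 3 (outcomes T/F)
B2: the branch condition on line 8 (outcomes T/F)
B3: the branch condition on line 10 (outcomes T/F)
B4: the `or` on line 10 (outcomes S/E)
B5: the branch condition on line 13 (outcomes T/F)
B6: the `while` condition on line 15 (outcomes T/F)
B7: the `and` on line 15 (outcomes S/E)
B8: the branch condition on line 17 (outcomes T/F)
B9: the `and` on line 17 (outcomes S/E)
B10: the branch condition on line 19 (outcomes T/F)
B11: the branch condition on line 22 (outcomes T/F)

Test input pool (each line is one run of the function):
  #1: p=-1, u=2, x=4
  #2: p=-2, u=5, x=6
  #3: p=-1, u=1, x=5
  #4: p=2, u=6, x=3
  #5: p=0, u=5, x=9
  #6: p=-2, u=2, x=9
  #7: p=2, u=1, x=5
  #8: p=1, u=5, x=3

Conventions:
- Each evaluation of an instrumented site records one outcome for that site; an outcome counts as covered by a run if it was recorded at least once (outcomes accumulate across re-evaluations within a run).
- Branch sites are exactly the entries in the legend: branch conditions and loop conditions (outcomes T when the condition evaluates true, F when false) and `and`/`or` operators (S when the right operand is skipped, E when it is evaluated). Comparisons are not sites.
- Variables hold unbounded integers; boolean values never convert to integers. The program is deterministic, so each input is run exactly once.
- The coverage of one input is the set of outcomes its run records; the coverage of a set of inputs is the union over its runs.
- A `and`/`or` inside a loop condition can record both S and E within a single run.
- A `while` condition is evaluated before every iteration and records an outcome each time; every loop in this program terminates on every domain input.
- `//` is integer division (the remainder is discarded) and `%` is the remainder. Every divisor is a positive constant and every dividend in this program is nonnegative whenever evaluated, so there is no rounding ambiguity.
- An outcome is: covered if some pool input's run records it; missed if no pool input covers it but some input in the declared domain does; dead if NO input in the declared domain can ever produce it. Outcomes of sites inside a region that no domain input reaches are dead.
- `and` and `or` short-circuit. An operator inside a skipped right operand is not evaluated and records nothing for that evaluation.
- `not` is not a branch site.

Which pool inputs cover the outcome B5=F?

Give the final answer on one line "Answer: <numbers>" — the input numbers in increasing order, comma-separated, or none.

input #1 (p=-1, u=2, x=4): does not record B5=F
input #2 (p=-2, u=5, x=6): records B5=F
input #3 (p=-1, u=1, x=5): does not record B5=F
input #4 (p=2, u=6, x=3): records B5=F
input #5 (p=0, u=5, x=9): records B5=F
input #6 (p=-2, u=2, x=9): does not record B5=F
input #7 (p=2, u=1, x=5): does not record B5=F
input #8 (p=1, u=5, x=3): records B5=F

Answer: 2, 4, 5, 8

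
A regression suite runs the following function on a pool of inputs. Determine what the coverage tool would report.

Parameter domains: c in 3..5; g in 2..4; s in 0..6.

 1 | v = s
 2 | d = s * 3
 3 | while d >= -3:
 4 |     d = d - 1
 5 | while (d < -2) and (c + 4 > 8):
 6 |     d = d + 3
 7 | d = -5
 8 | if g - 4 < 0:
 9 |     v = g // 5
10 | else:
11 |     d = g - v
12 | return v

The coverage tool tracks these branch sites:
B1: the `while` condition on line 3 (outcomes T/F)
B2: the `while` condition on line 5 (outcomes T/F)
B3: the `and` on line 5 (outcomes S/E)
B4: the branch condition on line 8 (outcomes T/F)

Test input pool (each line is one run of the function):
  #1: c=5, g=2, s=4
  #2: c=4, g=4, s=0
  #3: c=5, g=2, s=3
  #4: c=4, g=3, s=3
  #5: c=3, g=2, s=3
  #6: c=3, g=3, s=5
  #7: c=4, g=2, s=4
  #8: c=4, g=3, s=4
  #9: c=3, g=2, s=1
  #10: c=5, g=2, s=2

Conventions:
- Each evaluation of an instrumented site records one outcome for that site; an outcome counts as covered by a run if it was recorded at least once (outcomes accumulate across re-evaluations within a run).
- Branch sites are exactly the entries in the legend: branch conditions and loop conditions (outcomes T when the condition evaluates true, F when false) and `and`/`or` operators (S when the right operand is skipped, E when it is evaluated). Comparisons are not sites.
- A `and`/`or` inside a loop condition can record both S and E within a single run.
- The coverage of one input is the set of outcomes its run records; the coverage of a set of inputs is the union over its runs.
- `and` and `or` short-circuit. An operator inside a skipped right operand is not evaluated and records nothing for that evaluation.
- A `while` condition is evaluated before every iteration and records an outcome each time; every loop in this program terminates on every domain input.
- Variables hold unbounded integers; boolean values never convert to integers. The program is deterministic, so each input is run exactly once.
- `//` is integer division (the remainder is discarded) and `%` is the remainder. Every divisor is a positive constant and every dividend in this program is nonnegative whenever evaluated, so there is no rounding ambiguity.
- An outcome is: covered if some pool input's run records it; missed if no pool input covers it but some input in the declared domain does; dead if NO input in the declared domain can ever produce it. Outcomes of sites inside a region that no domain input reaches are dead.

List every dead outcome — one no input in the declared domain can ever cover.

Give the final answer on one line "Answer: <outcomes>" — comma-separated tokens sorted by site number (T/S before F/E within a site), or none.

exhaustive pass over the 63-input domain:
  reachable outcomes have witnesses, e.g. B1=T (e.g. c=3, g=2, s=0), B1=F (e.g. c=3, g=2, s=0), B2=T (e.g. c=5, g=2, s=0), B2=F (e.g. c=3, g=2, s=0)

Answer: none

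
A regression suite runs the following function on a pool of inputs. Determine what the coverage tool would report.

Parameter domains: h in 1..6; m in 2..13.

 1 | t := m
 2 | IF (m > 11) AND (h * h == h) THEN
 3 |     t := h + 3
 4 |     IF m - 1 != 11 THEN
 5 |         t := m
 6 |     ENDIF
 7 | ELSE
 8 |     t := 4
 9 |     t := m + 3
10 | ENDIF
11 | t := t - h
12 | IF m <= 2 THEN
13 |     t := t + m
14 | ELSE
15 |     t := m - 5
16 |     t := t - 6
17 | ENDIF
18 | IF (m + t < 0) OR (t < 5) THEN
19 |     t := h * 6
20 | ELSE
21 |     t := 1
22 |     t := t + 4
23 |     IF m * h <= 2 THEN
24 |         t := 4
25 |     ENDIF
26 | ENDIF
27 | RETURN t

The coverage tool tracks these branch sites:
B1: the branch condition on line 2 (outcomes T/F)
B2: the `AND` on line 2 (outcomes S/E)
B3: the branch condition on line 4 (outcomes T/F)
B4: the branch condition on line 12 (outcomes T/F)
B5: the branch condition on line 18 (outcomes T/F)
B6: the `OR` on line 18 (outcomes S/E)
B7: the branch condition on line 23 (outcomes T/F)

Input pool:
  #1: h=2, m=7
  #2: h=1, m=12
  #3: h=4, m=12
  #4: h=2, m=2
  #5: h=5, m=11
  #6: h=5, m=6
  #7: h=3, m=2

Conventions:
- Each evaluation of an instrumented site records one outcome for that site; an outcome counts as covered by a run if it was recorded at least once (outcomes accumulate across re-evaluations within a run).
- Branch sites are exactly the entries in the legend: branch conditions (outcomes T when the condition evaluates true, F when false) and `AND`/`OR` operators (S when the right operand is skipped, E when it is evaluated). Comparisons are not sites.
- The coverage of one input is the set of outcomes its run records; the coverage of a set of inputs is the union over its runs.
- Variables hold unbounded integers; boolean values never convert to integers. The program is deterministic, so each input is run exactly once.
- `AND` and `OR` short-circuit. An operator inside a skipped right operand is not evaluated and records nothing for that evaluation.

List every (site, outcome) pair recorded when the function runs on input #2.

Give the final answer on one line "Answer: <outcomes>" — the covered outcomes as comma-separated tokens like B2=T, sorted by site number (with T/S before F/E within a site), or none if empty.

Running input #2 (h=1, m=12), event by event:
  B2->E, B1->T, B3->F, B4->F, B6->E, B5->T
collecting distinct outcomes: B1=T, B2=E, B3=F, B4=F, B5=T, B6=E

Answer: B1=T, B2=E, B3=F, B4=F, B5=T, B6=E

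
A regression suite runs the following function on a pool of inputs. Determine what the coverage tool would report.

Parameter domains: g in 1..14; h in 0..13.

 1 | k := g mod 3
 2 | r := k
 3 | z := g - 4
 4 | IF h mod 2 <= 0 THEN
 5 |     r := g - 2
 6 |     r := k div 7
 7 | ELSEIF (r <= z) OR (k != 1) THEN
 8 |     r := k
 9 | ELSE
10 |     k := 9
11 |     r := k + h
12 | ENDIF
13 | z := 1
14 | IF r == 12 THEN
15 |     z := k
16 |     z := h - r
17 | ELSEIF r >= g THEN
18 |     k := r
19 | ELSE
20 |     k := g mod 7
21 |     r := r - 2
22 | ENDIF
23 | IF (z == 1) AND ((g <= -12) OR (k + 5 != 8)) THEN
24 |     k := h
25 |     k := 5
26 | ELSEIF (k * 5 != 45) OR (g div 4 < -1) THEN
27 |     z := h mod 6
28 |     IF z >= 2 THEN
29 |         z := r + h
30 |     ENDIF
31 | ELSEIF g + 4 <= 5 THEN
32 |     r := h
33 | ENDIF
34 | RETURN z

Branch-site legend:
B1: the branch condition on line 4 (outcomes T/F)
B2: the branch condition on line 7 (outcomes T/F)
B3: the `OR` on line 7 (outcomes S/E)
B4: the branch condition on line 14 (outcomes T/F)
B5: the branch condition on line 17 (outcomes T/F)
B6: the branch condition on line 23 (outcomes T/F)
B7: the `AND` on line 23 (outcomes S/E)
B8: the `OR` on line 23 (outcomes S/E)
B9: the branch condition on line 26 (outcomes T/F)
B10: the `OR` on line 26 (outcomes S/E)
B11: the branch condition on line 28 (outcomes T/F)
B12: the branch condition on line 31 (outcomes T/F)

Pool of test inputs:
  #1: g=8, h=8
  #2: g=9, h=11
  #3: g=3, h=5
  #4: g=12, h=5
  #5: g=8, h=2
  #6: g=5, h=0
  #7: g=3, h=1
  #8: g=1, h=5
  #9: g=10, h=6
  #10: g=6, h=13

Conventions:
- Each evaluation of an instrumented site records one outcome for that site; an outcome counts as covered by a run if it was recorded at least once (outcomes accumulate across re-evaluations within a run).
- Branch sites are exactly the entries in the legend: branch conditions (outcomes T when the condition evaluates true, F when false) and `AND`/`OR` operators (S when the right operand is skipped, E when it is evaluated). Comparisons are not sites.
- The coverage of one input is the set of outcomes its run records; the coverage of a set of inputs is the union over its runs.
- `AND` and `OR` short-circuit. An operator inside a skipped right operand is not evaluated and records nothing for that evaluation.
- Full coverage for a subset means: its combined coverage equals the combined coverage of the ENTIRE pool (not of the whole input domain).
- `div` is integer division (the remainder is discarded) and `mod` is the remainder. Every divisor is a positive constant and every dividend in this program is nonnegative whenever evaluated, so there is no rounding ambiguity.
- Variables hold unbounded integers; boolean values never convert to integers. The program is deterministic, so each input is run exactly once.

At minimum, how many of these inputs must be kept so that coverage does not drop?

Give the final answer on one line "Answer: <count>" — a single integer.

run #1 (g=8, h=8) runs B1->T, B4->F, B5->F, B7->E, B8->E, B6->T; records B1=T, B4=F, B5=F, B6=T, B7=E, B8=E
run #2 (g=9, h=11) runs B1->F, B3->S, B2->T, B4->F, B5->F, B7->E, B8->E, B6->T; records B1=F, B2=T, B3=S, B4=F, B5=F, B6=T, B7=E, B8=E
run #3 (g=3, h=5) runs B1->F, B3->E, B2->T, B4->F, B5->F, B7->E, B8->E, B6->F, B10->S, B9->T, B11->T; records B1=F, B2=T, B3=E, B4=F, B5=F, B6=F, B7=E, B8=E, B9=T, B10=S, B11=T
run #4 (g=12, h=5) runs B1->F, B3->S, B2->T, B4->F, B5->F, B7->E, B8->E, B6->T; records B1=F, B2=T, B3=S, B4=F, B5=F, B6=T, B7=E, B8=E
run #5 (g=8, h=2) runs B1->T, B4->F, B5->F, B7->E, B8->E, B6->T; records B1=T, B4=F, B5=F, B6=T, B7=E, B8=E
run #6 (g=5, h=0) runs B1->T, B4->F, B5->F, B7->E, B8->E, B6->T; records B1=T, B4=F, B5=F, B6=T, B7=E, B8=E
run #7 (g=3, h=1) runs B1->F, B3->E, B2->T, B4->F, B5->F, B7->E, B8->E, B6->F, B10->S, B9->T, B11->F; records B1=F, B2=T, B3=E, B4=F, B5=F, B6=F, B7=E, B8=E, B9=T, B10=S, B11=F
run #8 (g=1, h=5) runs B1->F, B3->E, B2->F, B4->F, B5->T, B7->E, B8->E, B6->T; records B1=F, B2=F, B3=E, B4=F, B5=T, B6=T, B7=E, B8=E
run #9 (g=10, h=6) runs B1->T, B4->F, B5->F, B7->E, B8->E, B6->F, B10->S, B9->T, B11->F; records B1=T, B4=F, B5=F, B6=F, B7=E, B8=E, B9=T, B10=S, B11=F
run #10 (g=6, h=13) runs B1->F, B3->S, B2->T, B4->F, B5->F, B7->E, B8->E, B6->T; records B1=F, B2=T, B3=S, B4=F, B5=F, B6=T, B7=E, B8=E
the full pool covers 17 outcomes: B1=T, B1=F, B2=T, B2=F, B3=S, B3=E, B4=F, B5=T, B5=F, B6=T, B6=F, B7=E, B8=E, B9=T, B10=S, B11=T, B11=F
no size-1 subset reaches all 17 outcomes (best union: 11/17)
no size-2 subset reaches all 17 outcomes (best union: 14/17)
no size-3 subset reaches all 17 outcomes (best union: 16/17)
at size 4, {2, 3, 8, 9} reaches all 17 outcomes; every lexicographically earlier size-4 subset fails

Answer: 4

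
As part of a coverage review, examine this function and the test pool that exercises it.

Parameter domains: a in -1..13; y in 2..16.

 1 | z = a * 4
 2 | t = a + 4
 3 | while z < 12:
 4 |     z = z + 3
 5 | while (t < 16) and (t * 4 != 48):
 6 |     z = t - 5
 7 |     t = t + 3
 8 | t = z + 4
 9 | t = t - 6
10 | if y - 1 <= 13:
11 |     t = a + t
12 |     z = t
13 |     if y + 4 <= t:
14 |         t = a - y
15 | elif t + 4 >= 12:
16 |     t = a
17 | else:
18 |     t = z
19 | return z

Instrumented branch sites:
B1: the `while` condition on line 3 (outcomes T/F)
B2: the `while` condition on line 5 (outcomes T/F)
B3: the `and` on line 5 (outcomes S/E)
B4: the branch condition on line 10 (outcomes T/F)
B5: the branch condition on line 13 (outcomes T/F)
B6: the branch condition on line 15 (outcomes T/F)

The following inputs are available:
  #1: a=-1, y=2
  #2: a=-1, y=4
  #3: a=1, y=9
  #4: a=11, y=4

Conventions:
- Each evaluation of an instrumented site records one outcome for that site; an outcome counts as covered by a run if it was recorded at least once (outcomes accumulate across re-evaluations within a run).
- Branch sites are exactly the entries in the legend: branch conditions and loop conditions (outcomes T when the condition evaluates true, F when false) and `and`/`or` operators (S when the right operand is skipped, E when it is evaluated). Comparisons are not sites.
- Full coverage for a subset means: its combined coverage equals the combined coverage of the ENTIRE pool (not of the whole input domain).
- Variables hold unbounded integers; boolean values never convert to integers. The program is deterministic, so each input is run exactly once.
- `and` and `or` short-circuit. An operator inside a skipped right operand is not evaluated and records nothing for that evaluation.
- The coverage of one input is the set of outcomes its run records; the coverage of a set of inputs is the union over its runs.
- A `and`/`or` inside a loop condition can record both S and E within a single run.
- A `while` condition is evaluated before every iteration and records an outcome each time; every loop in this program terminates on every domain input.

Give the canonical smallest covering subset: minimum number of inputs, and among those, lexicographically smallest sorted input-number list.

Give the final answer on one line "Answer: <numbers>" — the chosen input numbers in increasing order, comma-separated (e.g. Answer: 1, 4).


input #1, a=-1, y=2: outcomes B1=T, B1=F, B2=T, B2=F, B3=E, B4=T, B5=F
input #2, a=-1, y=4: outcomes B1=T, B1=F, B2=T, B2=F, B3=E, B4=T, B5=F
input #3, a=1, y=9: outcomes B1=T, B1=F, B2=T, B2=F, B3=S, B3=E, B4=T, B5=F
input #4, a=11, y=4: outcomes B1=F, B2=T, B2=F, B3=S, B3=E, B4=T, B5=T
the full pool covers 9 outcomes: B1=T, B1=F, B2=T, B2=F, B3=S, B3=E, B4=T, B5=T, B5=F
every size-1 subset falls short of the 9 outcomes (best: 8/9)
inputs {1, 4} (size 2) cover everything; no size-2 subset with a lexicographically smaller index list covers all 9
Answer: 1, 4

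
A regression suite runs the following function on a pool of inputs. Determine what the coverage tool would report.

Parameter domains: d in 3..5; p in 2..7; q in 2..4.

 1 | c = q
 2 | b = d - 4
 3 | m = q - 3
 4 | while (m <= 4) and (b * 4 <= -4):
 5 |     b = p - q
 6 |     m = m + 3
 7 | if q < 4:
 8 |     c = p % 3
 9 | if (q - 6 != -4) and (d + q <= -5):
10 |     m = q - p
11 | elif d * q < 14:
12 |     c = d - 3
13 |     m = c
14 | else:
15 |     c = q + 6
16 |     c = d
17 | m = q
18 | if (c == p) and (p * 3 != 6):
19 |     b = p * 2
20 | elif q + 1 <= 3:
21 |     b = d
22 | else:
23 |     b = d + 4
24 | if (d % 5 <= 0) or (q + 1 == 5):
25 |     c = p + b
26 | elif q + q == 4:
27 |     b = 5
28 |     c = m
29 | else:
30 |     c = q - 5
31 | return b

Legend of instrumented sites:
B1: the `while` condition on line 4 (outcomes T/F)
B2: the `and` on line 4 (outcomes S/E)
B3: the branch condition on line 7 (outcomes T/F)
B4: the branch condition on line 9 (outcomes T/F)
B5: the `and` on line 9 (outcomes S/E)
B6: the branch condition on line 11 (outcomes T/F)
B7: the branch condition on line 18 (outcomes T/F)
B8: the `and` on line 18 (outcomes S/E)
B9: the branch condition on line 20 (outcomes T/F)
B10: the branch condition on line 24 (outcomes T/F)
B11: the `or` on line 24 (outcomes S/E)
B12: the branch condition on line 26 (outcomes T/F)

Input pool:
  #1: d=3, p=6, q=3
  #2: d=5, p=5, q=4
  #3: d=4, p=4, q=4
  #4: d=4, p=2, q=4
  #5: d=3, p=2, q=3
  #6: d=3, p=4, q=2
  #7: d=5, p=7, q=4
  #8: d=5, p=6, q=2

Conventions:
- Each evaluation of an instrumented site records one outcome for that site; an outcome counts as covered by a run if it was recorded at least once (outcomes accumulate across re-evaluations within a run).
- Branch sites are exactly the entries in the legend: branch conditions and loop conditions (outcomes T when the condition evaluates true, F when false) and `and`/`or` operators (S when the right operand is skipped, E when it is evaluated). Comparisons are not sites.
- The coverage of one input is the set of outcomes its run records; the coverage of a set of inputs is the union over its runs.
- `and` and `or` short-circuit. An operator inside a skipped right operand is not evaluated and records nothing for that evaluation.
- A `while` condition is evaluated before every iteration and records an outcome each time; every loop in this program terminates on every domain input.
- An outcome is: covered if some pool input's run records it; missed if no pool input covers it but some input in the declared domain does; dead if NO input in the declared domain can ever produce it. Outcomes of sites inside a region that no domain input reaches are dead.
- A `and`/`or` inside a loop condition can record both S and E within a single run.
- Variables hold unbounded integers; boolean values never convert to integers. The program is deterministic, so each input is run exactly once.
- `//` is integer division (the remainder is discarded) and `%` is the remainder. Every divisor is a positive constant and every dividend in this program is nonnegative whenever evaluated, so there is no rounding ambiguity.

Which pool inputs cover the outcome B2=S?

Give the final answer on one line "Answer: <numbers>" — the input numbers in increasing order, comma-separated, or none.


input #1 (d=3, p=6, q=3): never hits B2=S
input #2 (d=5, p=5, q=4): never hits B2=S
input #3 (d=4, p=4, q=4): never hits B2=S
input #4 (d=4, p=2, q=4): never hits B2=S
input #5 (d=3, p=2, q=3): hits B2=S
input #6 (d=3, p=4, q=2): never hits B2=S
input #7 (d=5, p=7, q=4): never hits B2=S
input #8 (d=5, p=6, q=2): never hits B2=S
Answer: 5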